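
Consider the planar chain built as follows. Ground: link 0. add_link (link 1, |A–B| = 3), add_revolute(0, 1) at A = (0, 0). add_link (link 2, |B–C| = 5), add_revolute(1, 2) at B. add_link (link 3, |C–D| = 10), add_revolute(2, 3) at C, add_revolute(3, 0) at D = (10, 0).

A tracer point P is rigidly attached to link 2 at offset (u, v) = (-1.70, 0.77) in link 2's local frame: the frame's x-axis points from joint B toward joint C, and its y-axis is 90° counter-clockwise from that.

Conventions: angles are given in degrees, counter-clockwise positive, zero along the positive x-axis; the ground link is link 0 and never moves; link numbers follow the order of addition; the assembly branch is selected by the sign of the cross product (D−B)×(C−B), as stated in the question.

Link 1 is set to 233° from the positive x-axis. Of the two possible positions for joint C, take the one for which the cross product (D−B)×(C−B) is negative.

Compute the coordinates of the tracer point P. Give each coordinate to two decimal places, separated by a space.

A=(0,0), D=(10.00,0)
B = A + 3.00·(cos233°, sin233°) = (-1.8054, -2.3959)
|BD| = 12.0461
circle(B,5.00) ∩ circle(D,10.00): a=2.9100, h=4.0659
  candidates: C₊=(0.2377,2.1676) cross=48.979; C₋=(1.8551,-5.8018) cross=-48.979
  branch - wants cross < 0 → take C=(1.8551,-5.8018) (cross=-48.979)
ex = (C−B)/|BC| = (0.7321,-0.6812); ey = (0.6812,0.7321)
P = B + -1.70·ex + 0.77·ey = (-2.5255,-0.6742)

-2.53 -0.67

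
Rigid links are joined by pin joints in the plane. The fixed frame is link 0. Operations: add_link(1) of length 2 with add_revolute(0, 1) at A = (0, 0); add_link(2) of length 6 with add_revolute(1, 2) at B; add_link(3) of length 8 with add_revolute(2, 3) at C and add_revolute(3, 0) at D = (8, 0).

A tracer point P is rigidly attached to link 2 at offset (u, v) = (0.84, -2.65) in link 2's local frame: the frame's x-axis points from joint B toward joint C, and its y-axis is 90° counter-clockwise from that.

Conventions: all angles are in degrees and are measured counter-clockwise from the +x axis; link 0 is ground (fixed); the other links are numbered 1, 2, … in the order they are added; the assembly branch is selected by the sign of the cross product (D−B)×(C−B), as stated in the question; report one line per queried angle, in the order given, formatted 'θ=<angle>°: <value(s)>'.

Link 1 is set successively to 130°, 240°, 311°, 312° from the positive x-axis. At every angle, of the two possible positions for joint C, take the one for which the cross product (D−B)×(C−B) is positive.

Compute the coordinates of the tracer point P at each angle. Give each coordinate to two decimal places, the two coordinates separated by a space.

A=(0,0), D=(8.00,0)
θ=130°: B = A + 2.00·(cos130°, sin130°) = (-1.2856, 1.5321)
θ=130°: |BD| = 9.4111
θ=130°: circle(B,6.00) ∩ circle(D,8.00): a=3.2180, h=5.0641
θ=130°:   candidates: C₊=(2.7139,6.0047) cross=47.659; C₋=(1.0650,-3.9883) cross=-47.659
θ=130°:   branch + wants cross > 0 → take C=(2.7139,6.0047) (cross=47.659)
θ=130°: ex = (C−B)/|BC| = (0.6666,0.7454); ey = (-0.7454,0.6666)
θ=130°: P = B + 0.84·ex + -2.65·ey = (1.2498,0.3918)
θ=240°: B = A + 2.00·(cos240°, sin240°) = (-1.0000, -1.7321)
θ=240°: |BD| = 9.1652
θ=240°: circle(B,6.00) ∩ circle(D,8.00): a=3.0551, h=5.1640
θ=240°:   candidates: C₊=(1.0241,3.9162) cross=47.329; C₋=(2.9759,-6.2256) cross=-47.329
θ=240°:   branch + wants cross > 0 → take C=(1.0241,3.9162) (cross=47.329)
θ=240°: ex = (C−B)/|BC| = (0.3373,0.9414); ey = (-0.9414,0.3373)
θ=240°: P = B + 0.84·ex + -2.65·ey = (1.7780,-1.8353)
θ=311°: B = A + 2.00·(cos311°, sin311°) = (1.3121, -1.5094)
θ=311°: |BD| = 6.8561
θ=311°: circle(B,6.00) ∩ circle(D,8.00): a=1.3861, h=5.8377
θ=311°:   candidates: C₊=(1.3790,4.4902) cross=40.024; C₋=(3.9494,-6.8987) cross=-40.024
θ=311°:   branch + wants cross > 0 → take C=(1.3790,4.4902) (cross=40.024)
θ=311°: ex = (C−B)/|BC| = (0.0111,0.9999); ey = (-0.9999,0.0111)
θ=311°: P = B + 0.84·ex + -2.65·ey = (3.9713,-0.6990)
θ=312°: B = A + 2.00·(cos312°, sin312°) = (1.3383, -1.4863)
θ=312°: |BD| = 6.8255
θ=312°: circle(B,6.00) ∩ circle(D,8.00): a=1.3616, h=5.8435
θ=312°:   candidates: C₊=(1.3948,4.5134) cross=39.885; C₋=(3.9397,-6.8930) cross=-39.885
θ=312°:   branch + wants cross > 0 → take C=(1.3948,4.5134) (cross=39.885)
θ=312°: ex = (C−B)/|BC| = (0.0094,1.0000); ey = (-1.0000,0.0094)
θ=312°: P = B + 0.84·ex + -2.65·ey = (3.9961,-0.6713)

θ=130°: 1.25 0.39
θ=240°: 1.78 -1.84
θ=311°: 3.97 -0.70
θ=312°: 4.00 -0.67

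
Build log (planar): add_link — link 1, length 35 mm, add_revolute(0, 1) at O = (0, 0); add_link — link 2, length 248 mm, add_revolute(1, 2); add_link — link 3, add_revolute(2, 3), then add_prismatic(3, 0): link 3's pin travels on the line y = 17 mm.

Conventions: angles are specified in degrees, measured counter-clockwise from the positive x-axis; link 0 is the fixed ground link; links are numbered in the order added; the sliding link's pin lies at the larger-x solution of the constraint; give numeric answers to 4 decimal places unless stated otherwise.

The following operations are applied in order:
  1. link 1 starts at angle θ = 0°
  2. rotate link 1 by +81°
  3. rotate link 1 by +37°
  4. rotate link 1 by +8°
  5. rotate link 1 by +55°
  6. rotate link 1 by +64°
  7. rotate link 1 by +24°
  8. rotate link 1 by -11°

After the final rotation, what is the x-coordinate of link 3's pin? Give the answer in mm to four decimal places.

geometry: r = 35 mm, L = 248 mm, e = 17 mm; θ starts at 0°
rotate link 1 by +81°: θ ← 0° +81° = 81°
rotate link 1 by +37°: θ ← 81° +37° = 118°
rotate link 1 by +8°: θ ← 118° +8° = 126°
rotate link 1 by +55°: θ ← 126° +55° = 181°
rotate link 1 by +64°: θ ← 181° +64° = 245°
rotate link 1 by +24°: θ ← 245° +24° = 269°
rotate link 1 by -11°: θ ← 269° -11° = 258°
crank pin P = (r cos θ, r sin θ) = (-7.276909, -34.235166)
h = r sin θ − e = -34.235166 − 17 = -51.235166
x = r cos θ + √(L² − h²) = -7.276909 + 242.649867 = 235.372957

235.3730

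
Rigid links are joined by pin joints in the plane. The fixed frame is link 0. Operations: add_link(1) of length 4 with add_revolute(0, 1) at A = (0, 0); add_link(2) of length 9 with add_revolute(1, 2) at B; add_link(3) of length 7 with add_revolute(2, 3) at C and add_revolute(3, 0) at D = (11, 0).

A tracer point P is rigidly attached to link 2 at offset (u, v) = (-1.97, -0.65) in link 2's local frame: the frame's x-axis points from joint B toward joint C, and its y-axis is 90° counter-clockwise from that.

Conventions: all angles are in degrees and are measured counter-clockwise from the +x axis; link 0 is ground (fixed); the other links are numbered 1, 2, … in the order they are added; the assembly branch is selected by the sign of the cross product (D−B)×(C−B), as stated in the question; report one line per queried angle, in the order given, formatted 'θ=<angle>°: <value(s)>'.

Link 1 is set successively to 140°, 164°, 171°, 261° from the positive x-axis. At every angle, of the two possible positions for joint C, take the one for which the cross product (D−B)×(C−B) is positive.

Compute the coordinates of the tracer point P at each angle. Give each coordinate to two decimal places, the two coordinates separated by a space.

A=(0,0), D=(11.00,0)
θ=140°: B = A + 4.00·(cos140°, sin140°) = (-3.0642, 2.5712)
θ=140°: |BD| = 14.2973
θ=140°: circle(B,9.00) ∩ circle(D,7.00): a=8.2677, h=3.5559
θ=140°:   candidates: C₊=(5.7082,4.5823) cross=50.840; C₋=(4.4293,-2.4136) cross=-50.840
θ=140°:   branch + wants cross > 0 → take C=(5.7082,4.5823) (cross=50.840)
θ=140°: ex = (C−B)/|BC| = (0.9747,0.2235); ey = (-0.2235,0.9747)
θ=140°: P = B + -1.97·ex + -0.65·ey = (-4.8391,1.4974)
θ=164°: B = A + 4.00·(cos164°, sin164°) = (-3.8450, 1.1025)
θ=164°: |BD| = 14.8859
θ=164°: circle(B,9.00) ∩ circle(D,7.00): a=8.5178, h=2.9064
θ=164°:   candidates: C₊=(4.8646,3.3700) cross=43.264; C₋=(4.4341,-2.4267) cross=-43.264
θ=164°:   branch + wants cross > 0 → take C=(4.8646,3.3700) (cross=43.264)
θ=164°: ex = (C−B)/|BC| = (0.9677,0.2519); ey = (-0.2519,0.9677)
θ=164°: P = B + -1.97·ex + -0.65·ey = (-5.5877,-0.0228)
θ=171°: B = A + 4.00·(cos171°, sin171°) = (-3.9508, 0.6257)
θ=171°: |BD| = 14.9638
θ=171°: circle(B,9.00) ∩ circle(D,7.00): a=8.5512, h=2.8067
θ=171°:   candidates: C₊=(4.7103,3.0724) cross=41.999; C₋=(4.4756,-2.5361) cross=-41.999
θ=171°:   branch + wants cross > 0 → take C=(4.7103,3.0724) (cross=41.999)
θ=171°: ex = (C−B)/|BC| = (0.9623,0.2719); ey = (-0.2719,0.9623)
θ=171°: P = B + -1.97·ex + -0.65·ey = (-5.6699,-0.5353)
θ=261°: B = A + 4.00·(cos261°, sin261°) = (-0.6257, -3.9508)
θ=261°: |BD| = 12.2787
θ=261°: circle(B,9.00) ∩ circle(D,7.00): a=7.4424, h=5.0607
θ=261°:   candidates: C₊=(4.7926,3.2355) cross=62.138; C₋=(8.0492,-6.3477) cross=-62.138
θ=261°:   branch + wants cross > 0 → take C=(4.7926,3.2355) (cross=62.138)
θ=261°: ex = (C−B)/|BC| = (0.6020,0.7985); ey = (-0.7985,0.6020)
θ=261°: P = B + -1.97·ex + -0.65·ey = (-1.2927,-5.9151)

θ=140°: -4.84 1.50
θ=164°: -5.59 -0.02
θ=171°: -5.67 -0.54
θ=261°: -1.29 -5.92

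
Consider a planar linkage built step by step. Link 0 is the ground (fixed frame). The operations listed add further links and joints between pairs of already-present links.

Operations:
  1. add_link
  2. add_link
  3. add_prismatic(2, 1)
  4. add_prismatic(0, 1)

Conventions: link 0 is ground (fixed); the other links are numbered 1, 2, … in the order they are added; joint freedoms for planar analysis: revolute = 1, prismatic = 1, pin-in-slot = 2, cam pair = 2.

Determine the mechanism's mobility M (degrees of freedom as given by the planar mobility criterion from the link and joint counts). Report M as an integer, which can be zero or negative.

link 0 = ground. State L|J1|J2 = 1|0|0
+link1  2|0|0
+link2  3|0|0
P(2,1) f=1→J1  3|1|0
P(0,1) f=1→J1  3|2|0
M = 3(3−1)−2·2−0 = 6−4−0 = 2

M = 2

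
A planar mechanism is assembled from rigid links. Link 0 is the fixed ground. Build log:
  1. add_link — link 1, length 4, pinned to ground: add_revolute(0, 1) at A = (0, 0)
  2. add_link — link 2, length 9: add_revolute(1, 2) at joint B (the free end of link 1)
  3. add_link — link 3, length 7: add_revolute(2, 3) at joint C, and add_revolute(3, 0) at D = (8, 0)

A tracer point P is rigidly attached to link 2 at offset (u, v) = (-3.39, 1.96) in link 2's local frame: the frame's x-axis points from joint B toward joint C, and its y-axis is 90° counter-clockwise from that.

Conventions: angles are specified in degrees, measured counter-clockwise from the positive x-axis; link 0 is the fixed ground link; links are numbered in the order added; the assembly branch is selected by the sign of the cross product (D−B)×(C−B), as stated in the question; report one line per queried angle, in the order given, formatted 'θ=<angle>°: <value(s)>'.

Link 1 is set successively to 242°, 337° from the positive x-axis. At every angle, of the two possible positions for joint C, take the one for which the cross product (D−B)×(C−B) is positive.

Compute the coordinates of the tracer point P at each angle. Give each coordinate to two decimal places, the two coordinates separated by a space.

A=(0,0), D=(8.00,0)
θ=242°: B = A + 4.00·(cos242°, sin242°) = (-1.8779, -3.5318)
θ=242°: |BD| = 10.4903
θ=242°: circle(B,9.00) ∩ circle(D,7.00): a=6.7704, h=5.9298
θ=242°:   candidates: C₊=(2.5008,4.3312) cross=62.205; C₋=(6.4936,-6.8360) cross=-62.205
θ=242°:   branch + wants cross > 0 → take C=(2.5008,4.3312) (cross=62.205)
θ=242°: ex = (C−B)/|BC| = (0.4865,0.8737); ey = (-0.8737,0.4865)
θ=242°: P = B + -3.39·ex + 1.96·ey = (-5.2396,-5.5399)
θ=337°: B = A + 4.00·(cos337°, sin337°) = (3.6820, -1.5629)
θ=337°: |BD| = 4.5921
θ=337°: circle(B,9.00) ∩ circle(D,7.00): a=5.7803, h=6.8984
θ=337°:   candidates: C₊=(6.7694,6.8910) cross=31.678; C₋=(11.4651,-6.0822) cross=-31.678
θ=337°:   branch + wants cross > 0 → take C=(6.7694,6.8910) (cross=31.678)
θ=337°: ex = (C−B)/|BC| = (0.3430,0.9393); ey = (-0.9393,0.3430)
θ=337°: P = B + -3.39·ex + 1.96·ey = (0.6781,-4.0749)

θ=242°: -5.24 -5.54
θ=337°: 0.68 -4.07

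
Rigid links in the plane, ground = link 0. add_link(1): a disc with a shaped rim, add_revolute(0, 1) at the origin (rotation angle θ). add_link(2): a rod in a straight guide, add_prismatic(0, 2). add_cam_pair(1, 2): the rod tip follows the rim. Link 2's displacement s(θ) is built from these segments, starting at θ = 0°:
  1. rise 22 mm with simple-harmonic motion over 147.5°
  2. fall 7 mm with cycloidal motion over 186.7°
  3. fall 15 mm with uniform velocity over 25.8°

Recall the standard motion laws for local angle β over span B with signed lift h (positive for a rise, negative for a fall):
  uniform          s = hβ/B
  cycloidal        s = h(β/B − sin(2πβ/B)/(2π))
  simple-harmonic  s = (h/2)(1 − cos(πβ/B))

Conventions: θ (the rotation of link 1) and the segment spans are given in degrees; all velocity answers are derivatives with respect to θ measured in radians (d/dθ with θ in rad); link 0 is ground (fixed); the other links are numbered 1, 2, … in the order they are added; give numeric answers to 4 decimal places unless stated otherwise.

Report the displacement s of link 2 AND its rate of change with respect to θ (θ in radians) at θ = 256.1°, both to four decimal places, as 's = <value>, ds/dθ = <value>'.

segment 1 (0° to 147.5°, simple-harmonic, h = 22) is passed completely: s = 0.0000 + (22) = 22.0000
θ = 256.1° falls in segment 2 (147.5° to 334.2°, cycloidal, h = -7): β = 256.1 − 147.5 = 108.6°, B = 186.7°; Δs = -7·(0.5817 − sin(2π·0.5817)/(2π)) = -4.6188; s = 22.0000 − 4.6188 = 17.3812
velocity in seg [147.5°–334.2°] (cycloidal), θ in radians: β = 108.6° = 1.8954 rad, B = 186.7° = 3.2585 rad; ds/dθ = (h/B)(1 − cos(2πβ/B)) = ((-7)/3.2585)(1 − cos(2π·0.5817)) = -4.019656 mm/rad

s = 17.3812, ds/dθ = -4.0197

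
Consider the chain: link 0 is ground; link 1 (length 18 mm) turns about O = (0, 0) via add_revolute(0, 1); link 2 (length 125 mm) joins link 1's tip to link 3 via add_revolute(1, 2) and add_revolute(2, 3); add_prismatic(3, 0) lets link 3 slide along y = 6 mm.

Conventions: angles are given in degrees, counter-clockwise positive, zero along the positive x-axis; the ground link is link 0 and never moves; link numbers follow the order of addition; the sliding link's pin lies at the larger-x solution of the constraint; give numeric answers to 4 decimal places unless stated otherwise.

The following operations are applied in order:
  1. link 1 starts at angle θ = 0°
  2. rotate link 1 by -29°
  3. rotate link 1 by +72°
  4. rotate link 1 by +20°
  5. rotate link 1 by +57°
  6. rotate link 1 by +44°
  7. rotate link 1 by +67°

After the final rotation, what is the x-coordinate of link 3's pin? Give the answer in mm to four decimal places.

geometry: r = 18 mm, L = 125 mm, e = 6 mm; θ starts at 0°
rotate link 1 by -29°: θ ← 0° -29° = -29°
rotate link 1 by +72°: θ ← -29° +72° = 43°
rotate link 1 by +20°: θ ← 43° +20° = 63°
rotate link 1 by +57°: θ ← 63° +57° = 120°
rotate link 1 by +44°: θ ← 120° +44° = 164°
rotate link 1 by +67°: θ ← 164° +67° = 231°
crank pin P = (r cos θ, r sin θ) = (-11.327767, -13.988627)
h = r sin θ − e = -13.988627 − 6 = -19.988627
x = r cos θ + √(L² − h²) = -11.327767 + 123.391470 = 112.063703

112.0637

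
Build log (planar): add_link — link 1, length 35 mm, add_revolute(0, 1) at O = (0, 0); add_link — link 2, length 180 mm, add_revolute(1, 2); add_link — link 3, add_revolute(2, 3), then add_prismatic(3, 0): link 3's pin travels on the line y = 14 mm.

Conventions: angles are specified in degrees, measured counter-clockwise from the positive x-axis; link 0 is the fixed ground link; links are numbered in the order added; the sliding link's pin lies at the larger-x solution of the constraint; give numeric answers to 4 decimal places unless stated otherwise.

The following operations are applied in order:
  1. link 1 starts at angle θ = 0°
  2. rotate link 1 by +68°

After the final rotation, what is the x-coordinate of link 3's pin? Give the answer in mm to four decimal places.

geometry: r = 35 mm, L = 180 mm, e = 14 mm; θ starts at 0°
rotate link 1 by +68°: θ ← 0° +68° = 68°
crank pin P = (r cos θ, r sin θ) = (13.111231, 32.451435)
h = r sin θ − e = 32.451435 − 14 = 18.451435
x = r cos θ + √(L² − h²) = 13.111231 + 179.051793 = 192.163024

192.1630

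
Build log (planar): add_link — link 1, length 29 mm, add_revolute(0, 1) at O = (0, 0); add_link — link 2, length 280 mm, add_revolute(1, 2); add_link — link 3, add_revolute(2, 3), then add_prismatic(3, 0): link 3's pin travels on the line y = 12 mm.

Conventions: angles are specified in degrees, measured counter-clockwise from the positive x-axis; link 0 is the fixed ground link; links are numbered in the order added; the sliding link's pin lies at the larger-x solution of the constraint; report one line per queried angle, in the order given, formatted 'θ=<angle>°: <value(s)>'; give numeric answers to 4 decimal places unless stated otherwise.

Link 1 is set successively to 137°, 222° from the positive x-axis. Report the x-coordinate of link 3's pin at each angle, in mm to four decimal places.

geometry: r = 29 mm, L = 280 mm, e = 12 mm
θ=137°: crank pin P = (r cos θ, r sin θ) = (-21.209257, 19.777952)
θ=137°: h = r sin θ − e = 19.777952 − 12 = 7.777952
θ=137°: x = r cos θ + √(L² − h²) = -21.209257 + 279.891950 = 258.682692
θ=222°: crank pin P = (r cos θ, r sin θ) = (-21.551200, -19.404788)
θ=222°: h = r sin θ − e = -19.404788 − 12 = -31.404788
θ=222°: x = r cos θ + √(L² − h²) = -21.551200 + 278.233246 = 256.682046

θ=137°: 258.6827
θ=222°: 256.6820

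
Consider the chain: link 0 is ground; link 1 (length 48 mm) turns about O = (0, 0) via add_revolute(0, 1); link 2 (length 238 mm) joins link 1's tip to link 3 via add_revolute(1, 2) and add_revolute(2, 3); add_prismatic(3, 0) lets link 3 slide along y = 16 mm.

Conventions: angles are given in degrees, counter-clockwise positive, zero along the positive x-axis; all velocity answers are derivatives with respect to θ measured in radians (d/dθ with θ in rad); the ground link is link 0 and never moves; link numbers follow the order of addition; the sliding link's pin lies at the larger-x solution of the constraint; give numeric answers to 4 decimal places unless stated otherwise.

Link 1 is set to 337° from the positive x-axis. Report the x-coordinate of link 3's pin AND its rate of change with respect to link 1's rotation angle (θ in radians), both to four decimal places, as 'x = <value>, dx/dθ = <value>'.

geometry: r = 48 mm, L = 238 mm, e = 16 mm
crank pin P = (r cos θ, r sin θ) = (44.184233, -18.755094)
h = r sin θ − e = -18.755094 − 16 = -34.755094
x = r cos θ + √(L² − h²) = 44.184233 + 235.448685 = 279.632918
dx/dθ = −r sin θ − h·r cos θ/√(L² − h²) (θ in radians; h = -34.755094) = 25.277225

x = 279.6329, dx/dθ = 25.2772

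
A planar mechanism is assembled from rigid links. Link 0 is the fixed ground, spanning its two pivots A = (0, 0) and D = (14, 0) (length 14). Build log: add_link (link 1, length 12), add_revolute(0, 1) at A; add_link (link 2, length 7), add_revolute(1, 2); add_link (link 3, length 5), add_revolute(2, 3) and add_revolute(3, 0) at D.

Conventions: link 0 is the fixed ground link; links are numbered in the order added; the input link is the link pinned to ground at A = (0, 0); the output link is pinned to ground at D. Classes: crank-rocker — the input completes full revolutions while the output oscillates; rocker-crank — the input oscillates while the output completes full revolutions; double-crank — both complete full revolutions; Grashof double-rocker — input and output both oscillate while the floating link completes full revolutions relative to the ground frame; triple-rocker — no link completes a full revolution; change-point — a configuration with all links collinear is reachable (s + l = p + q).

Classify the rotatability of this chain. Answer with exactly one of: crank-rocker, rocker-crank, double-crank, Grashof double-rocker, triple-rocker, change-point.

lengths: ground=14, input=12, coupler=7, output=5
sorted: s=5 (shortest), l=14 (longest), p+q=19
s + l = 19 vs p + q = 19
s + l = p + q → change-point (collinear configuration reachable)

change-point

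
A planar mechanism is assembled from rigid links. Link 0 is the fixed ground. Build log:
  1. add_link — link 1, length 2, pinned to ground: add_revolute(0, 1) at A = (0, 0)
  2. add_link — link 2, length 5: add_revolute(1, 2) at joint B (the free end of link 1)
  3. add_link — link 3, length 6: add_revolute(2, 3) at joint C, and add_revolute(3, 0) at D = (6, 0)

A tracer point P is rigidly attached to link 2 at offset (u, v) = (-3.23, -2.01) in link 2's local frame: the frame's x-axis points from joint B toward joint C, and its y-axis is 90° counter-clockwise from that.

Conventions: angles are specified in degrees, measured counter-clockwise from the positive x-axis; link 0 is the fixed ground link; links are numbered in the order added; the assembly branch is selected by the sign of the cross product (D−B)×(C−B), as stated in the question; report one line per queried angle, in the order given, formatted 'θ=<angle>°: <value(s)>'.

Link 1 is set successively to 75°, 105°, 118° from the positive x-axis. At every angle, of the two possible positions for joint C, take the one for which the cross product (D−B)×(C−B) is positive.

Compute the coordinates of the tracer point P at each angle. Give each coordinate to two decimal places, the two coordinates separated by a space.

A=(0,0), D=(6.00,0)
θ=75°: B = A + 2.00·(cos75°, sin75°) = (0.5176, 1.9319)
θ=75°: |BD| = 5.8128
θ=75°: circle(B,5.00) ∩ circle(D,6.00): a=1.9602, h=4.5997
θ=75°:   candidates: C₊=(3.8951,5.6187) cross=26.737; C₋=(0.8377,-3.0579) cross=-26.737
θ=75°:   branch + wants cross > 0 → take C=(3.8951,5.6187) (cross=26.737)
θ=75°: ex = (C−B)/|BC| = (0.6755,0.7374); ey = (-0.7374,0.6755)
θ=75°: P = B + -3.23·ex + -2.01·ey = (-0.1821,-1.8076)
θ=105°: B = A + 2.00·(cos105°, sin105°) = (-0.5176, 1.9319)
θ=105°: |BD| = 6.7979
θ=105°: circle(B,5.00) ∩ circle(D,6.00): a=2.5899, h=4.2770
θ=105°:   candidates: C₊=(3.1809,5.2965) cross=29.074; C₋=(0.7500,-2.9048) cross=-29.074
θ=105°:   branch + wants cross > 0 → take C=(3.1809,5.2965) (cross=29.074)
θ=105°: ex = (C−B)/|BC| = (0.7397,0.6729); ey = (-0.6729,0.7397)
θ=105°: P = B + -3.23·ex + -2.01·ey = (-1.5543,-1.7285)
θ=118°: B = A + 2.00·(cos118°, sin118°) = (-0.9389, 1.7659)
θ=118°: |BD| = 7.1601
θ=118°: circle(B,5.00) ∩ circle(D,6.00): a=2.8119, h=4.1344
θ=118°:   candidates: C₊=(2.8058,5.0791) cross=29.603; C₋=(0.7665,-2.9343) cross=-29.603
θ=118°:   branch + wants cross > 0 → take C=(2.8058,5.0791) (cross=29.603)
θ=118°: ex = (C−B)/|BC| = (0.7489,0.6626); ey = (-0.6626,0.7489)
θ=118°: P = B + -3.23·ex + -2.01·ey = (-2.0261,-1.8798)

θ=75°: -0.18 -1.81
θ=105°: -1.55 -1.73
θ=118°: -2.03 -1.88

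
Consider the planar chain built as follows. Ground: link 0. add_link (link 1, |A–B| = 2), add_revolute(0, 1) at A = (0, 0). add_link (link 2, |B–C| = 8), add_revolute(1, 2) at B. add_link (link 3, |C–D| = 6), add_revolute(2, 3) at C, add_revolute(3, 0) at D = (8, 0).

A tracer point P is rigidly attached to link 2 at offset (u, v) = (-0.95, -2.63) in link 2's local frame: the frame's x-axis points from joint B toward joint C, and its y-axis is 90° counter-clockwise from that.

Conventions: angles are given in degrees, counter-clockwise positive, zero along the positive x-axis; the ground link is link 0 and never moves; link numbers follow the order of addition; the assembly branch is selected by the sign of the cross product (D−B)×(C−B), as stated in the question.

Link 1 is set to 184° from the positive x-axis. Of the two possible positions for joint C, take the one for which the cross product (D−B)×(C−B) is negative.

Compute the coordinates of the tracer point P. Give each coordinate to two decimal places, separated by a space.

A=(0,0), D=(8.00,0)
B = A + 2.00·(cos184°, sin184°) = (-1.9951, -0.1395)
|BD| = 9.9961
circle(B,8.00) ∩ circle(D,6.00): a=6.3986, h=4.8019
  candidates: C₊=(4.3358,4.7512) cross=48.000; C₋=(4.4699,-4.8516) cross=-48.000
  branch - wants cross < 0 → take C=(4.4699,-4.8516) (cross=-48.000)
ex = (C−B)/|BC| = (0.8081,-0.5890); ey = (0.5890,0.8081)
P = B + -0.95·ex + -2.63·ey = (-4.3119,-1.7053)

-4.31 -1.71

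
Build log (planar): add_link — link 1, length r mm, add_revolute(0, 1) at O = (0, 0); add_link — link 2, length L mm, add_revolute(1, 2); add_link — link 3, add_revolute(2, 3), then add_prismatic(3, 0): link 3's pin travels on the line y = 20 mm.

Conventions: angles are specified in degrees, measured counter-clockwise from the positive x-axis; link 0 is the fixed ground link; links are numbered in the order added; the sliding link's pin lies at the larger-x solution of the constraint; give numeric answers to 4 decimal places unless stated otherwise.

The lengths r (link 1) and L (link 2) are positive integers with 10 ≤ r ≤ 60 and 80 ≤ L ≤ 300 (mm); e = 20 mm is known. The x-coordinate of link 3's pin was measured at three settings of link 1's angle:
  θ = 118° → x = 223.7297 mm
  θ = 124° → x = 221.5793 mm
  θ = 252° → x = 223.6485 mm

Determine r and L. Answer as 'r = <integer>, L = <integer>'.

constraint per measurement: (x − r cos θ)² + (r sin θ − e)² = L²
subtracting the θ₁ and θ₂ equations cancels the r² and L² terms:
r = (x₁² − x₂²) / (2[(x₁cos θ₁ + e sin θ₁) − (x₂cos θ₂ + e sin θ₂)]) = 24.0010 → r = 24
L² = (x₁ − r cos θ₁)² + (r sin θ₁ − e)² = 55225.0161 → L = 235.0000 → L = 235
check at θ₃=252°: x = 223.6485 (printed 223.6485) ✓

r = 24, L = 235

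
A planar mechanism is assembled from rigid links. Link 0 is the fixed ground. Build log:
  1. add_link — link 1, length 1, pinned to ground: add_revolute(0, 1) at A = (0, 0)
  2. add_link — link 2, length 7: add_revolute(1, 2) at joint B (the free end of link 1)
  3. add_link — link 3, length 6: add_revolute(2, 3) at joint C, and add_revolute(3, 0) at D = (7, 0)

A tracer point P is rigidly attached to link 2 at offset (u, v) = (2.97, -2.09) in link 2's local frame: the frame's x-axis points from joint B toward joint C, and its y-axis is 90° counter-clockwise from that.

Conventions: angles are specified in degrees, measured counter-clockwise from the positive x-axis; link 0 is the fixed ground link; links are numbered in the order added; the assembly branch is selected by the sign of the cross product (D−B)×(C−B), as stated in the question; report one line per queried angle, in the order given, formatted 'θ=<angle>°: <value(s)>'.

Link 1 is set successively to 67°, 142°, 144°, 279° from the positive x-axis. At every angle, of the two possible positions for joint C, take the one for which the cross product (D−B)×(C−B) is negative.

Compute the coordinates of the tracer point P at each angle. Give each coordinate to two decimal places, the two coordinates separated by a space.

A=(0,0), D=(7.00,0)
θ=67°: B = A + 1.00·(cos67°, sin67°) = (0.3907, 0.9205)
θ=67°: |BD| = 6.6731
θ=67°: circle(B,7.00) ∩ circle(D,6.00): a=4.3106, h=5.5153
θ=67°:   candidates: C₊=(5.4209,5.7885) cross=36.804; C₋=(3.8993,-5.1367) cross=-36.804
θ=67°:   branch - wants cross < 0 → take C=(3.8993,-5.1367) (cross=-36.804)
θ=67°: ex = (C−B)/|BC| = (0.5012,-0.8653); ey = (0.8653,0.5012)
θ=67°: P = B + 2.97·ex + -2.09·ey = (0.0709,-2.6970)
θ=142°: B = A + 1.00·(cos142°, sin142°) = (-0.7880, 0.6157)
θ=142°: |BD| = 7.8123
θ=142°: circle(B,7.00) ∩ circle(D,6.00): a=4.7382, h=5.1526
θ=142°:   candidates: C₊=(4.3415,5.3789) cross=40.254; C₋=(3.5294,-4.8944) cross=-40.254
θ=142°:   branch - wants cross < 0 → take C=(3.5294,-4.8944) (cross=-40.254)
θ=142°: ex = (C−B)/|BC| = (0.6168,-0.7871); ey = (0.7871,0.6168)
θ=142°: P = B + 2.97·ex + -2.09·ey = (-0.6013,-3.0112)
θ=144°: B = A + 1.00·(cos144°, sin144°) = (-0.8090, 0.5878)
θ=144°: |BD| = 7.8311
θ=144°: circle(B,7.00) ∩ circle(D,6.00): a=4.7456, h=5.1458
θ=144°:   candidates: C₊=(4.3094,5.3629) cross=40.297; C₋=(3.5369,-4.8997) cross=-40.297
θ=144°:   branch - wants cross < 0 → take C=(3.5369,-4.8997) (cross=-40.297)
θ=144°: ex = (C−B)/|BC| = (0.6209,-0.7839); ey = (0.7839,0.6209)
θ=144°: P = B + 2.97·ex + -2.09·ey = (-0.6035,-3.0381)
θ=279°: B = A + 1.00·(cos279°, sin279°) = (0.1564, -0.9877)
θ=279°: |BD| = 6.9145
θ=279°: circle(B,7.00) ∩ circle(D,6.00): a=4.3973, h=5.4464
θ=279°:   candidates: C₊=(3.7306,5.0310) cross=37.659; C₋=(5.2866,-5.7502) cross=-37.659
θ=279°:   branch - wants cross < 0 → take C=(5.2866,-5.7502) (cross=-37.659)
θ=279°: ex = (C−B)/|BC| = (0.7329,-0.6804); ey = (0.6804,0.7329)
θ=279°: P = B + 2.97·ex + -2.09·ey = (0.9112,-4.5401)

θ=67°: 0.07 -2.70
θ=142°: -0.60 -3.01
θ=144°: -0.60 -3.04
θ=279°: 0.91 -4.54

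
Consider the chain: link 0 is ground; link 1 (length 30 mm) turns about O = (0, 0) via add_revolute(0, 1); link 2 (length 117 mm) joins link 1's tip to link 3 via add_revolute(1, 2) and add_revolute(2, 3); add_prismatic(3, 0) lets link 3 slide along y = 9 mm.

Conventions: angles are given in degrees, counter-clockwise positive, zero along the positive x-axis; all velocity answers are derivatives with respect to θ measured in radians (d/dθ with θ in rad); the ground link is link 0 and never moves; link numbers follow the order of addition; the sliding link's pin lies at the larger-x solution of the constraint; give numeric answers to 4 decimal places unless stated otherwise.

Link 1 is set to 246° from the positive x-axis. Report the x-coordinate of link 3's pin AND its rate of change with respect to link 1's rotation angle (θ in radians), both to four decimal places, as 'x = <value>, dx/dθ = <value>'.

geometry: r = 30 mm, L = 117 mm, e = 9 mm
crank pin P = (r cos θ, r sin θ) = (-12.202099, -27.406364)
h = r sin θ − e = -27.406364 − 9 = -36.406364
x = r cos θ + √(L² − h²) = -12.202099 + 111.191621 = 98.989522
dx/dθ = −r sin θ − h·r cos θ/√(L² − h²) (θ in radians; h = -36.406364) = 23.411152

x = 98.9895, dx/dθ = 23.4112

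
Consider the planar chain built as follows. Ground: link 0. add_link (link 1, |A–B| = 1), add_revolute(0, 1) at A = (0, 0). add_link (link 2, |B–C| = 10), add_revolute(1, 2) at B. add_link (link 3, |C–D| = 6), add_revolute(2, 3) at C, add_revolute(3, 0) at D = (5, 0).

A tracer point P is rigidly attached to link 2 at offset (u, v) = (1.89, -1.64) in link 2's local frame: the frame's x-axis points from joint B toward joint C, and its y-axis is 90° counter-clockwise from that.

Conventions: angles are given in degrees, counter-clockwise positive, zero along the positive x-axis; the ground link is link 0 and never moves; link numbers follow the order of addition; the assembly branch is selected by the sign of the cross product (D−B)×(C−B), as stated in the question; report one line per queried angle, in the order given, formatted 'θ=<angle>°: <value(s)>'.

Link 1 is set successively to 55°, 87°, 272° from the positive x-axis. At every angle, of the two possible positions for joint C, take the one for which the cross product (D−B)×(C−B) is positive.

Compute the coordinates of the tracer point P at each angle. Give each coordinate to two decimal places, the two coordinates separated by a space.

A=(0,0), D=(5.00,0)
θ=55°: B = A + 1.00·(cos55°, sin55°) = (0.5736, 0.8192)
θ=55°: |BD| = 4.5016
θ=55°: circle(B,10.00) ∩ circle(D,6.00): a=9.3594, h=3.5216
θ=55°:   candidates: C₊=(10.4175,2.5788) cross=15.853; C₋=(9.1359,-4.3468) cross=-15.853
θ=55°:   branch + wants cross > 0 → take C=(10.4175,2.5788) (cross=15.853)
θ=55°: ex = (C−B)/|BC| = (0.9844,0.1760); ey = (-0.1760,0.9844)
θ=55°: P = B + 1.89·ex + -1.64·ey = (2.7227,-0.4627)
θ=87°: B = A + 1.00·(cos87°, sin87°) = (0.0523, 0.9986)
θ=87°: |BD| = 5.0474
θ=87°: circle(B,10.00) ∩ circle(D,6.00): a=8.8636, h=4.6300
θ=87°:   candidates: C₊=(9.6567,3.7835) cross=23.370; C₋=(7.8246,-5.2935) cross=-23.370
θ=87°:   branch + wants cross > 0 → take C=(9.6567,3.7835) (cross=23.370)
θ=87°: ex = (C−B)/|BC| = (0.9604,0.2785); ey = (-0.2785,0.9604)
θ=87°: P = B + 1.89·ex + -1.64·ey = (2.3243,-0.0502)
θ=272°: B = A + 1.00·(cos272°, sin272°) = (0.0349, -0.9994)
θ=272°: |BD| = 5.0647
θ=272°: circle(B,10.00) ∩ circle(D,6.00): a=8.8506, h=4.6548
θ=272°:   candidates: C₊=(7.7930,5.3103) cross=23.575; C₋=(9.6300,-3.8162) cross=-23.575
θ=272°:   branch + wants cross > 0 → take C=(7.7930,5.3103) (cross=23.575)
θ=272°: ex = (C−B)/|BC| = (0.7758,0.6310); ey = (-0.6310,0.7758)
θ=272°: P = B + 1.89·ex + -1.64·ey = (2.5360,-1.0792)

θ=55°: 2.72 -0.46
θ=87°: 2.32 -0.05
θ=272°: 2.54 -1.08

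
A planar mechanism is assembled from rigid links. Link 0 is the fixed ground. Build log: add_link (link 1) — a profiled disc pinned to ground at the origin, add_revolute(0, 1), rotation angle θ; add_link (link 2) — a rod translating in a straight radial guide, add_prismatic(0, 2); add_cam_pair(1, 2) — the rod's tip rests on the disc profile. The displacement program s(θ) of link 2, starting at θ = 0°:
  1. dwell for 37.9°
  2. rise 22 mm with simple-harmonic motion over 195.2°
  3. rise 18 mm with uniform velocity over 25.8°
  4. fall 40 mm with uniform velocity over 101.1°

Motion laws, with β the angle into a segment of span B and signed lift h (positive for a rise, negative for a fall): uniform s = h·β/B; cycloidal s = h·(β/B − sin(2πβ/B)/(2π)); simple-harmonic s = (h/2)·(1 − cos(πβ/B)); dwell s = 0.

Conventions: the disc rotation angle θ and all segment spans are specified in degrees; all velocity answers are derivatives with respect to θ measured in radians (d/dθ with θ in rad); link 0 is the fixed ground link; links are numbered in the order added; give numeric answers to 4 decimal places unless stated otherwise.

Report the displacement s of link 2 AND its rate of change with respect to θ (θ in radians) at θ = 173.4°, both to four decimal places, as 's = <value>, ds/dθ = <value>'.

seg 1 [0°–37.9°] dwell: s stays 0.0000
seg 2 [37.9°–233.1°] simple-harmonic, h=22: θ=173.4° here. β=135.5, B=195.2. 22/2·(1 − cos(π·0.6942)) = 17.3013 → s = 17.3013
velocity in seg [37.9°–233.1°] (simple-harmonic), θ in radians: β = 135.5° = 2.3649 rad, B = 195.2° = 3.4069 rad; ds/dθ = (πh/(2B)) sin(πβ/B) = (π·22/(2·3.4069)) sin(π·0.6942) = 8.314220 mm/rad

s = 17.3013, ds/dθ = 8.3142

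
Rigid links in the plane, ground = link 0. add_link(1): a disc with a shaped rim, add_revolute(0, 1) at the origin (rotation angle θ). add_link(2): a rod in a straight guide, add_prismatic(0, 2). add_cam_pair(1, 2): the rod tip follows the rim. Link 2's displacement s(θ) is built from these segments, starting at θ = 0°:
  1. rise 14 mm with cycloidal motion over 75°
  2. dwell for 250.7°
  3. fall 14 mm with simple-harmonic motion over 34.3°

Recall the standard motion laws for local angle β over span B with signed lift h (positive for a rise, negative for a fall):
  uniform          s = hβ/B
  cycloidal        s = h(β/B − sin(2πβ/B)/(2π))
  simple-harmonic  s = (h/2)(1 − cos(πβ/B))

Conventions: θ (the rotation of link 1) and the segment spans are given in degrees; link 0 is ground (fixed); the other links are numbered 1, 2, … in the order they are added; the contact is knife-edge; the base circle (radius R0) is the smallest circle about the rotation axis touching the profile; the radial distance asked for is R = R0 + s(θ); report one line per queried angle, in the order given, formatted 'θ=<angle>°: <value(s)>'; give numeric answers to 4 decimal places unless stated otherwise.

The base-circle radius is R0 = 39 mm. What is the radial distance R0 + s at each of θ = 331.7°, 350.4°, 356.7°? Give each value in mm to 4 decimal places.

segment 1 (0° to 75°, cycloidal, h = 14) is passed completely: s = 0.0000 + (14) = 14.0000
segment 2 (75° to 325.7°, dwell): s unchanged at 14.0000
θ = 331.7° falls in segment 3 (325.7° to 360°, simple-harmonic, h = -14): β = 331.7 − 325.7 = 6°, B = 34.3°; Δs = -14/2·(1 − cos(π·0.1749)) = -1.0307; s = 14.0000 − 1.0307 = 12.9693
θ = 350.4° falls in segment 3 (325.7° to 360°, simple-harmonic, h = -14): β = 350.4 − 325.7 = 24.7°, B = 34.3°; Δs = -14/2·(1 − cos(π·0.7201)) = -11.4639; s = 14.0000 − 11.4639 = 2.5361
θ = 356.7° falls in segment 3 (325.7° to 360°, simple-harmonic, h = -14): β = 356.7 − 325.7 = 31°, B = 34.3°; Δs = -14/2·(1 − cos(π·0.9038)) = -13.6827; s = 14.0000 − 13.6827 = 0.3173
θ=331.7°: R = R0 + s = 39 + 12.9693 = 51.9693
θ=350.4°: R = R0 + s = 39 + 2.5361 = 41.5361
θ=356.7°: R = R0 + s = 39 + 0.3173 = 39.3173

θ=331.7°: 51.9693
θ=350.4°: 41.5361
θ=356.7°: 39.3173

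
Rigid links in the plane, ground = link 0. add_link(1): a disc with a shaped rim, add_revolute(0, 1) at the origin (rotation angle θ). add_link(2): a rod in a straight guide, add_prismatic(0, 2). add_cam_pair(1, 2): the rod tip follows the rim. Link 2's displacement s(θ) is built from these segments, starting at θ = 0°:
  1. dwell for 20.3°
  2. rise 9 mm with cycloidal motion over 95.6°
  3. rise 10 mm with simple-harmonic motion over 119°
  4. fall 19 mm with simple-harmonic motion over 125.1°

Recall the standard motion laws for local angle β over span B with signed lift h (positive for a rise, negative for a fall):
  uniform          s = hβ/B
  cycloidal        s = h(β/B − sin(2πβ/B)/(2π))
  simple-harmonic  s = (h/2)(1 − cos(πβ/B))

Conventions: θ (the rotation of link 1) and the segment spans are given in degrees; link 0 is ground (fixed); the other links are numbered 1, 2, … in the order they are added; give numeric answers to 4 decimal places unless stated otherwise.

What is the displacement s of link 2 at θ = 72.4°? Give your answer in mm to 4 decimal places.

segment 1 (0° to 20.3°, dwell): s unchanged at 0.0000
θ = 72.4° falls in segment 2 (20.3° to 115.9°, cycloidal, h = 9): β = 72.4 − 20.3 = 52.1°, B = 95.6°; Δs = 9·(0.5450 − sin(2π·0.5450)/(2π)) = 5.3043; s = 0.0000 + 5.3043 = 5.3043

5.3043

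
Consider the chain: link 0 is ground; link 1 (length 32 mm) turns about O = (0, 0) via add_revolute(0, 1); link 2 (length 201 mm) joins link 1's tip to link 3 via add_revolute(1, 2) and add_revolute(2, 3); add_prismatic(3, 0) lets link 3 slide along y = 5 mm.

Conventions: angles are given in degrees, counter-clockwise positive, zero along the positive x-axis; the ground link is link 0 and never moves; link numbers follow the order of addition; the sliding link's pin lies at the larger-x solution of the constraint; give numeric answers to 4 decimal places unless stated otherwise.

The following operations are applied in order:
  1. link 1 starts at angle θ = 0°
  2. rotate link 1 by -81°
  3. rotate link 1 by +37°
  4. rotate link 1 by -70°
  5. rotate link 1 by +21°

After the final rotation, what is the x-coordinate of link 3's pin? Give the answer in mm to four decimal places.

geometry: r = 32 mm, L = 201 mm, e = 5 mm; θ starts at 0°
rotate link 1 by -81°: θ ← 0° -81° = -81°
rotate link 1 by +37°: θ ← -81° +37° = -44°
rotate link 1 by -70°: θ ← -44° -70° = -114°
rotate link 1 by +21°: θ ← -114° +21° = -93°
crank pin P = (r cos θ, r sin θ) = (-1.674751, -31.956145)
h = r sin θ − e = -31.956145 − 5 = -36.956145
x = r cos θ + √(L² − h²) = -1.674751 + 197.573387 = 195.898637

195.8986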